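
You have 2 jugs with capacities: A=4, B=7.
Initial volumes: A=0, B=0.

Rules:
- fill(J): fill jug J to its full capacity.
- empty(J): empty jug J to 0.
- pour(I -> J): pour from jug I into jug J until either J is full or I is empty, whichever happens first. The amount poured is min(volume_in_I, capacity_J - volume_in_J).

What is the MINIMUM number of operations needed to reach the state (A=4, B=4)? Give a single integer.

Answer: 3

Derivation:
BFS from (A=0, B=0). One shortest path:
  1. fill(A) -> (A=4 B=0)
  2. pour(A -> B) -> (A=0 B=4)
  3. fill(A) -> (A=4 B=4)
Reached target in 3 moves.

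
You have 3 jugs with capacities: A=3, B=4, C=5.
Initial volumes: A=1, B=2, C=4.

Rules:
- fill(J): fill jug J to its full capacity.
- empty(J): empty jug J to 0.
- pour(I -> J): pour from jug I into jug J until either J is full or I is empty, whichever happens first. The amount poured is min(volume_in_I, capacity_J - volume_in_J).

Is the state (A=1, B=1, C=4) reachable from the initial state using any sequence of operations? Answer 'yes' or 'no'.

Answer: no

Derivation:
BFS explored all 97 reachable states.
Reachable set includes: (0,0,0), (0,0,1), (0,0,2), (0,0,3), (0,0,4), (0,0,5), (0,1,0), (0,1,1), (0,1,2), (0,1,3), (0,1,4), (0,1,5) ...
Target (A=1, B=1, C=4) not in reachable set → no.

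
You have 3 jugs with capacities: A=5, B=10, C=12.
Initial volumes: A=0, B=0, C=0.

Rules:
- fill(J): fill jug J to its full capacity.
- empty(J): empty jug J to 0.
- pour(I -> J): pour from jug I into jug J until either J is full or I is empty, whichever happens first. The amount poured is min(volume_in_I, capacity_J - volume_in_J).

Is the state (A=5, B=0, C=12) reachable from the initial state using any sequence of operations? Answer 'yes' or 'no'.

Answer: yes

Derivation:
BFS from (A=0, B=0, C=0):
  1. fill(A) -> (A=5 B=0 C=0)
  2. fill(C) -> (A=5 B=0 C=12)
Target reached → yes.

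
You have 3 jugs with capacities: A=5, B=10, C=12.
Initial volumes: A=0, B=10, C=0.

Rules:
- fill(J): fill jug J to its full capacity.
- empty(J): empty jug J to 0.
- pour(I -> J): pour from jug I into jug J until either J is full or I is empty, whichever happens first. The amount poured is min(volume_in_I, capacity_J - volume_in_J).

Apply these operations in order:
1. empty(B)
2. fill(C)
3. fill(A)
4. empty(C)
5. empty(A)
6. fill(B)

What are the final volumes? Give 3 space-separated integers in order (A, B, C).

Step 1: empty(B) -> (A=0 B=0 C=0)
Step 2: fill(C) -> (A=0 B=0 C=12)
Step 3: fill(A) -> (A=5 B=0 C=12)
Step 4: empty(C) -> (A=5 B=0 C=0)
Step 5: empty(A) -> (A=0 B=0 C=0)
Step 6: fill(B) -> (A=0 B=10 C=0)

Answer: 0 10 0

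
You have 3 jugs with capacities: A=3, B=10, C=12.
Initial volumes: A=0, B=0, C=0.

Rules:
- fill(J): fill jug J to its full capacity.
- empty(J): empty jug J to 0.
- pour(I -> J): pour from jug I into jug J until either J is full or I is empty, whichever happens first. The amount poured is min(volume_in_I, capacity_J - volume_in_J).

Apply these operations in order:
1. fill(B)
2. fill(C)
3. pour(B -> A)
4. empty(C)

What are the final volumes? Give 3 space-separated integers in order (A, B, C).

Answer: 3 7 0

Derivation:
Step 1: fill(B) -> (A=0 B=10 C=0)
Step 2: fill(C) -> (A=0 B=10 C=12)
Step 3: pour(B -> A) -> (A=3 B=7 C=12)
Step 4: empty(C) -> (A=3 B=7 C=0)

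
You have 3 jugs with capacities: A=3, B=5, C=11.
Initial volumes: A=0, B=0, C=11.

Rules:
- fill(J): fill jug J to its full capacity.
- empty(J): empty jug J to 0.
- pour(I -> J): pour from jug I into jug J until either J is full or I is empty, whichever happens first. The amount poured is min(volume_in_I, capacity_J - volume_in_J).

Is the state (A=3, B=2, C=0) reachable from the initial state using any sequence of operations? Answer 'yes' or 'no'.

BFS from (A=0, B=0, C=11):
  1. fill(B) -> (A=0 B=5 C=11)
  2. empty(C) -> (A=0 B=5 C=0)
  3. pour(B -> A) -> (A=3 B=2 C=0)
Target reached → yes.

Answer: yes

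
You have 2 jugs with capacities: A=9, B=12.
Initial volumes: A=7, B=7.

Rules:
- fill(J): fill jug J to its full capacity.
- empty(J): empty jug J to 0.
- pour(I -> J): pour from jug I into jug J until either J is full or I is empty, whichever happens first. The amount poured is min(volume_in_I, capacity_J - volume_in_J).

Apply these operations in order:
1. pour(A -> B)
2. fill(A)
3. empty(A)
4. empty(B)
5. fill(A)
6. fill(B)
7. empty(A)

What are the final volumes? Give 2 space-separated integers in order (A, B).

Step 1: pour(A -> B) -> (A=2 B=12)
Step 2: fill(A) -> (A=9 B=12)
Step 3: empty(A) -> (A=0 B=12)
Step 4: empty(B) -> (A=0 B=0)
Step 5: fill(A) -> (A=9 B=0)
Step 6: fill(B) -> (A=9 B=12)
Step 7: empty(A) -> (A=0 B=12)

Answer: 0 12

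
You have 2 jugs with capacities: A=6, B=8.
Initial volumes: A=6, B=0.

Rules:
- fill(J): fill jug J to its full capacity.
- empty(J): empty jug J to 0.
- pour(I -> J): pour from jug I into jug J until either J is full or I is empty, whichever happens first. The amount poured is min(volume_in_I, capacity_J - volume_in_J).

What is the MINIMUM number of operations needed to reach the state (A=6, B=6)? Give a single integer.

BFS from (A=6, B=0). One shortest path:
  1. pour(A -> B) -> (A=0 B=6)
  2. fill(A) -> (A=6 B=6)
Reached target in 2 moves.

Answer: 2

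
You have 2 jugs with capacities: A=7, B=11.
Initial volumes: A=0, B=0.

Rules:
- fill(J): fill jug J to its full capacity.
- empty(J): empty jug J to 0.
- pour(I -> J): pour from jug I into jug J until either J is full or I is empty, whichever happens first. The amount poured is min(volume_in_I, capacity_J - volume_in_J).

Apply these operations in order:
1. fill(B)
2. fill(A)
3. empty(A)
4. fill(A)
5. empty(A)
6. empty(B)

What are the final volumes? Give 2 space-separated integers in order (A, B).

Answer: 0 0

Derivation:
Step 1: fill(B) -> (A=0 B=11)
Step 2: fill(A) -> (A=7 B=11)
Step 3: empty(A) -> (A=0 B=11)
Step 4: fill(A) -> (A=7 B=11)
Step 5: empty(A) -> (A=0 B=11)
Step 6: empty(B) -> (A=0 B=0)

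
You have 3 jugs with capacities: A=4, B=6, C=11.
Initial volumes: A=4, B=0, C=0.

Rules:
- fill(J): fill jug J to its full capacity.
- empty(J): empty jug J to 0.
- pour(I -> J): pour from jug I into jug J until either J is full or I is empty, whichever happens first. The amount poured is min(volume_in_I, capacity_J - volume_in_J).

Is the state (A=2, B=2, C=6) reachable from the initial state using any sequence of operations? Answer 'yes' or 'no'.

BFS explored all 270 reachable states.
Reachable set includes: (0,0,0), (0,0,1), (0,0,2), (0,0,3), (0,0,4), (0,0,5), (0,0,6), (0,0,7), (0,0,8), (0,0,9), (0,0,10), (0,0,11) ...
Target (A=2, B=2, C=6) not in reachable set → no.

Answer: no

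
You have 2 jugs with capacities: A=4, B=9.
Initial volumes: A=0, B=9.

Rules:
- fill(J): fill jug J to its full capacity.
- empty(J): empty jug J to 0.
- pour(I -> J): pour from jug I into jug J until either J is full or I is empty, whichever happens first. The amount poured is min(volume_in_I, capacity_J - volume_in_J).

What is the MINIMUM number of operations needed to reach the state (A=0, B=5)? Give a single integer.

Answer: 2

Derivation:
BFS from (A=0, B=9). One shortest path:
  1. pour(B -> A) -> (A=4 B=5)
  2. empty(A) -> (A=0 B=5)
Reached target in 2 moves.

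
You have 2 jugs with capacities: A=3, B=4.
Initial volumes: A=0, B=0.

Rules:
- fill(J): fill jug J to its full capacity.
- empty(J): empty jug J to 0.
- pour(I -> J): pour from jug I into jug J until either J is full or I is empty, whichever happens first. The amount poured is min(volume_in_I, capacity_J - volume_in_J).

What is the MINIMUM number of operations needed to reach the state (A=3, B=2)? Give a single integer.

BFS from (A=0, B=0). One shortest path:
  1. fill(B) -> (A=0 B=4)
  2. pour(B -> A) -> (A=3 B=1)
  3. empty(A) -> (A=0 B=1)
  4. pour(B -> A) -> (A=1 B=0)
  5. fill(B) -> (A=1 B=4)
  6. pour(B -> A) -> (A=3 B=2)
Reached target in 6 moves.

Answer: 6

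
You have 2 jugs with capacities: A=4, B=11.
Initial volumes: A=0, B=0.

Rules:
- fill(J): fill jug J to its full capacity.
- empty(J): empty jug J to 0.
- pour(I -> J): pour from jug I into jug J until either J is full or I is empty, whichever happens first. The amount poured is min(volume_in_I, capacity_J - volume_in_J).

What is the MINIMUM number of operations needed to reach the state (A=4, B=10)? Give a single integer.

BFS from (A=0, B=0). One shortest path:
  1. fill(B) -> (A=0 B=11)
  2. pour(B -> A) -> (A=4 B=7)
  3. empty(A) -> (A=0 B=7)
  4. pour(B -> A) -> (A=4 B=3)
  5. empty(A) -> (A=0 B=3)
  6. pour(B -> A) -> (A=3 B=0)
  7. fill(B) -> (A=3 B=11)
  8. pour(B -> A) -> (A=4 B=10)
Reached target in 8 moves.

Answer: 8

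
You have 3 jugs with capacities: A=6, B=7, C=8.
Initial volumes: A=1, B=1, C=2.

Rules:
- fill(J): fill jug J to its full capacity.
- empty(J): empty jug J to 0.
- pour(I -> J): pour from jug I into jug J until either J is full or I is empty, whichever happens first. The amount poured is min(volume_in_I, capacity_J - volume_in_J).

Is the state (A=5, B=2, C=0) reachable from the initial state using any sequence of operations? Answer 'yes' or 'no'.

BFS from (A=1, B=1, C=2):
  1. fill(A) -> (A=6 B=1 C=2)
  2. empty(B) -> (A=6 B=0 C=2)
  3. pour(A -> B) -> (A=0 B=6 C=2)
  4. fill(A) -> (A=6 B=6 C=2)
  5. pour(A -> B) -> (A=5 B=7 C=2)
  6. empty(B) -> (A=5 B=0 C=2)
  7. pour(C -> B) -> (A=5 B=2 C=0)
Target reached → yes.

Answer: yes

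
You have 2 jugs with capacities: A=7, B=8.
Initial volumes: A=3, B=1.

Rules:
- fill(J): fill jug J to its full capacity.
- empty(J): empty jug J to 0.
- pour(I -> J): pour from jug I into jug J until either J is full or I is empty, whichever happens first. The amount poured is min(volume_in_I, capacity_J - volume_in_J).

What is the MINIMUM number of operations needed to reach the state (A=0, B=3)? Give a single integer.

Answer: 2

Derivation:
BFS from (A=3, B=1). One shortest path:
  1. empty(B) -> (A=3 B=0)
  2. pour(A -> B) -> (A=0 B=3)
Reached target in 2 moves.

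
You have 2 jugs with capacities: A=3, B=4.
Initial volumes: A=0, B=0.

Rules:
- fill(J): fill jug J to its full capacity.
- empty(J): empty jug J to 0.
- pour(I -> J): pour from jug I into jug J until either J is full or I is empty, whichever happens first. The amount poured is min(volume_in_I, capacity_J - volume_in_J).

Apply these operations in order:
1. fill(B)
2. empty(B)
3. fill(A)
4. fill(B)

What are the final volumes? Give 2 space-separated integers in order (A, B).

Step 1: fill(B) -> (A=0 B=4)
Step 2: empty(B) -> (A=0 B=0)
Step 3: fill(A) -> (A=3 B=0)
Step 4: fill(B) -> (A=3 B=4)

Answer: 3 4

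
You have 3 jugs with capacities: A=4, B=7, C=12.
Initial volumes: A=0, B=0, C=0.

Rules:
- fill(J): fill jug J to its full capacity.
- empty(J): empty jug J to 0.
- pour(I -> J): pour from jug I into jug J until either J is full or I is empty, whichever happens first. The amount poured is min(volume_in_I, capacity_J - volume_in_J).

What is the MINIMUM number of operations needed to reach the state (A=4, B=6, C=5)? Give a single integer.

Answer: 7

Derivation:
BFS from (A=0, B=0, C=0). One shortest path:
  1. fill(B) -> (A=0 B=7 C=0)
  2. fill(C) -> (A=0 B=7 C=12)
  3. pour(B -> A) -> (A=4 B=3 C=12)
  4. empty(A) -> (A=0 B=3 C=12)
  5. pour(B -> A) -> (A=3 B=0 C=12)
  6. pour(C -> B) -> (A=3 B=7 C=5)
  7. pour(B -> A) -> (A=4 B=6 C=5)
Reached target in 7 moves.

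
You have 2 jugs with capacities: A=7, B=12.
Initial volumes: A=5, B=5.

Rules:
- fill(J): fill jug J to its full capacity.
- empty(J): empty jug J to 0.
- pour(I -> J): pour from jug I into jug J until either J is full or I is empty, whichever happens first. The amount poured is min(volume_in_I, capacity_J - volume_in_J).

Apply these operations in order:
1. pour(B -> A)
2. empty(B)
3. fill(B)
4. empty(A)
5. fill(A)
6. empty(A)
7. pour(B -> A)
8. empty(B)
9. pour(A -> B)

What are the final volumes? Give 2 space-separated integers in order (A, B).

Answer: 0 7

Derivation:
Step 1: pour(B -> A) -> (A=7 B=3)
Step 2: empty(B) -> (A=7 B=0)
Step 3: fill(B) -> (A=7 B=12)
Step 4: empty(A) -> (A=0 B=12)
Step 5: fill(A) -> (A=7 B=12)
Step 6: empty(A) -> (A=0 B=12)
Step 7: pour(B -> A) -> (A=7 B=5)
Step 8: empty(B) -> (A=7 B=0)
Step 9: pour(A -> B) -> (A=0 B=7)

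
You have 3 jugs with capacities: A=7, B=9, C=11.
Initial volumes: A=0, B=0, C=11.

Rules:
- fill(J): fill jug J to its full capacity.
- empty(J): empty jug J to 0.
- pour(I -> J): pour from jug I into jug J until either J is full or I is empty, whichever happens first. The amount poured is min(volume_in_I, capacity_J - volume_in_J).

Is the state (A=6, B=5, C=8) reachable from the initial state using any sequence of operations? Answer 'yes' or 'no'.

BFS explored all 480 reachable states.
Reachable set includes: (0,0,0), (0,0,1), (0,0,2), (0,0,3), (0,0,4), (0,0,5), (0,0,6), (0,0,7), (0,0,8), (0,0,9), (0,0,10), (0,0,11) ...
Target (A=6, B=5, C=8) not in reachable set → no.

Answer: no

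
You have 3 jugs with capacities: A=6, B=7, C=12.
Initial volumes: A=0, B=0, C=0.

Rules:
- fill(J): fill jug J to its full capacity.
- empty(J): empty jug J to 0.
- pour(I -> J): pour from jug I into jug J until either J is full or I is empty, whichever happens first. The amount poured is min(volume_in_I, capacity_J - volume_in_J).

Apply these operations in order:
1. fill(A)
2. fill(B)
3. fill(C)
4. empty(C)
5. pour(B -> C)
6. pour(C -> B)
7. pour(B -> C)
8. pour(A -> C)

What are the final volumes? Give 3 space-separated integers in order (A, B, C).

Answer: 1 0 12

Derivation:
Step 1: fill(A) -> (A=6 B=0 C=0)
Step 2: fill(B) -> (A=6 B=7 C=0)
Step 3: fill(C) -> (A=6 B=7 C=12)
Step 4: empty(C) -> (A=6 B=7 C=0)
Step 5: pour(B -> C) -> (A=6 B=0 C=7)
Step 6: pour(C -> B) -> (A=6 B=7 C=0)
Step 7: pour(B -> C) -> (A=6 B=0 C=7)
Step 8: pour(A -> C) -> (A=1 B=0 C=12)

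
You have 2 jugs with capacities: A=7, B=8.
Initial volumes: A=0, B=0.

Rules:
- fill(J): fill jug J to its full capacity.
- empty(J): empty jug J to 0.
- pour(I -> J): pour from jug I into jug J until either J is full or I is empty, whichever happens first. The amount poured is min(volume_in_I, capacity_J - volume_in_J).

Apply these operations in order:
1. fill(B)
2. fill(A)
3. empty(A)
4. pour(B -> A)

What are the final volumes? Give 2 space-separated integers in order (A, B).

Step 1: fill(B) -> (A=0 B=8)
Step 2: fill(A) -> (A=7 B=8)
Step 3: empty(A) -> (A=0 B=8)
Step 4: pour(B -> A) -> (A=7 B=1)

Answer: 7 1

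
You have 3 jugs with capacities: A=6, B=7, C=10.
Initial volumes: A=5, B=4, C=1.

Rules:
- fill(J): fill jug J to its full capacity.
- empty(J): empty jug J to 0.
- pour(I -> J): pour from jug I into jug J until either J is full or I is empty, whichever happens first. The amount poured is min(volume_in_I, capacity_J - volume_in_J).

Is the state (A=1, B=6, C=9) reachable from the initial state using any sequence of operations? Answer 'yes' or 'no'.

BFS explored all 347 reachable states.
Reachable set includes: (0,0,0), (0,0,1), (0,0,2), (0,0,3), (0,0,4), (0,0,5), (0,0,6), (0,0,7), (0,0,8), (0,0,9), (0,0,10), (0,1,0) ...
Target (A=1, B=6, C=9) not in reachable set → no.

Answer: no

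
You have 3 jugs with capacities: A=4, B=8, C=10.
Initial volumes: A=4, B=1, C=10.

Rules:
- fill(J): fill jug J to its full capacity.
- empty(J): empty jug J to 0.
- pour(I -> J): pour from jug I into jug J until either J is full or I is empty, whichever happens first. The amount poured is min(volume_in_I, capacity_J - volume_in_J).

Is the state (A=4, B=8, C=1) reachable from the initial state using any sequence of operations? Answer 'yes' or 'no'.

Answer: yes

Derivation:
BFS from (A=4, B=1, C=10):
  1. empty(C) -> (A=4 B=1 C=0)
  2. pour(B -> C) -> (A=4 B=0 C=1)
  3. fill(B) -> (A=4 B=8 C=1)
Target reached → yes.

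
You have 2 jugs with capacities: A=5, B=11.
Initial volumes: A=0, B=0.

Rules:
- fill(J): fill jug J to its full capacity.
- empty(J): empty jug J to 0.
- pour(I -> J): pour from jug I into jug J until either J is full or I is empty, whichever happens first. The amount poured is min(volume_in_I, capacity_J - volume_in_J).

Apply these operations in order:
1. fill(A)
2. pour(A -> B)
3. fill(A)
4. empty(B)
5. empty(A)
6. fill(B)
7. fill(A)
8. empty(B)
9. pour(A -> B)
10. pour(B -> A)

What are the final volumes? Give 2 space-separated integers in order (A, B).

Step 1: fill(A) -> (A=5 B=0)
Step 2: pour(A -> B) -> (A=0 B=5)
Step 3: fill(A) -> (A=5 B=5)
Step 4: empty(B) -> (A=5 B=0)
Step 5: empty(A) -> (A=0 B=0)
Step 6: fill(B) -> (A=0 B=11)
Step 7: fill(A) -> (A=5 B=11)
Step 8: empty(B) -> (A=5 B=0)
Step 9: pour(A -> B) -> (A=0 B=5)
Step 10: pour(B -> A) -> (A=5 B=0)

Answer: 5 0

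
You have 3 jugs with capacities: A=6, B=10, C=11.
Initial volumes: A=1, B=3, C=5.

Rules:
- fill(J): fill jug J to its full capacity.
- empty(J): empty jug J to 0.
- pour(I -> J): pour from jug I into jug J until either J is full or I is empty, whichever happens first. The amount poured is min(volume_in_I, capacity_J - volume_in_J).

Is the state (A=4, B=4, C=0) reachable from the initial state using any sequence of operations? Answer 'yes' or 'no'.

BFS from (A=1, B=3, C=5):
  1. pour(B -> A) -> (A=4 B=0 C=5)
  2. fill(B) -> (A=4 B=10 C=5)
  3. pour(B -> C) -> (A=4 B=4 C=11)
  4. empty(C) -> (A=4 B=4 C=0)
Target reached → yes.

Answer: yes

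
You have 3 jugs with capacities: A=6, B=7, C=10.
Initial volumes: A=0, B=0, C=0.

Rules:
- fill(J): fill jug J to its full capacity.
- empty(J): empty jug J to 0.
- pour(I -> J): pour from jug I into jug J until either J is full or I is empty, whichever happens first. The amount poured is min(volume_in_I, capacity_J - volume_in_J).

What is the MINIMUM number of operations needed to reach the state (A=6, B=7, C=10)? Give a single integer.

Answer: 3

Derivation:
BFS from (A=0, B=0, C=0). One shortest path:
  1. fill(A) -> (A=6 B=0 C=0)
  2. fill(B) -> (A=6 B=7 C=0)
  3. fill(C) -> (A=6 B=7 C=10)
Reached target in 3 moves.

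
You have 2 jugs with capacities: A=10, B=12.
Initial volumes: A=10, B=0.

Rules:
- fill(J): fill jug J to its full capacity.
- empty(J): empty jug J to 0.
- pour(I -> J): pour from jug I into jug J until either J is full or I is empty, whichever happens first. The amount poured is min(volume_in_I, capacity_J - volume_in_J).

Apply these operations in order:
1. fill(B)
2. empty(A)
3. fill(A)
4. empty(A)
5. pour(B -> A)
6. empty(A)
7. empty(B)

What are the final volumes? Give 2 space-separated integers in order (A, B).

Answer: 0 0

Derivation:
Step 1: fill(B) -> (A=10 B=12)
Step 2: empty(A) -> (A=0 B=12)
Step 3: fill(A) -> (A=10 B=12)
Step 4: empty(A) -> (A=0 B=12)
Step 5: pour(B -> A) -> (A=10 B=2)
Step 6: empty(A) -> (A=0 B=2)
Step 7: empty(B) -> (A=0 B=0)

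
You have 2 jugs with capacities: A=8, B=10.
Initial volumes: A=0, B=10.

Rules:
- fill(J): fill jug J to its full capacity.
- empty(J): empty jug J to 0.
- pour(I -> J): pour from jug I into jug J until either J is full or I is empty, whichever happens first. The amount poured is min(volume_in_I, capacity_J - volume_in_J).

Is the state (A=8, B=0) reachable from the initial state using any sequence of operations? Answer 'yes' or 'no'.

BFS from (A=0, B=10):
  1. fill(A) -> (A=8 B=10)
  2. empty(B) -> (A=8 B=0)
Target reached → yes.

Answer: yes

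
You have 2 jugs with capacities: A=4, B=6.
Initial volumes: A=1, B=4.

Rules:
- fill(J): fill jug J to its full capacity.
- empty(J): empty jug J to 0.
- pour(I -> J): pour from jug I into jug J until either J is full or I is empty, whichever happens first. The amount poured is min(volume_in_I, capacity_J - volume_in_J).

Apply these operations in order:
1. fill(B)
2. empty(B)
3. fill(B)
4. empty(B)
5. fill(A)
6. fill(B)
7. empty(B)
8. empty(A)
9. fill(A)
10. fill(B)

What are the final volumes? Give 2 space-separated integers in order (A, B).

Answer: 4 6

Derivation:
Step 1: fill(B) -> (A=1 B=6)
Step 2: empty(B) -> (A=1 B=0)
Step 3: fill(B) -> (A=1 B=6)
Step 4: empty(B) -> (A=1 B=0)
Step 5: fill(A) -> (A=4 B=0)
Step 6: fill(B) -> (A=4 B=6)
Step 7: empty(B) -> (A=4 B=0)
Step 8: empty(A) -> (A=0 B=0)
Step 9: fill(A) -> (A=4 B=0)
Step 10: fill(B) -> (A=4 B=6)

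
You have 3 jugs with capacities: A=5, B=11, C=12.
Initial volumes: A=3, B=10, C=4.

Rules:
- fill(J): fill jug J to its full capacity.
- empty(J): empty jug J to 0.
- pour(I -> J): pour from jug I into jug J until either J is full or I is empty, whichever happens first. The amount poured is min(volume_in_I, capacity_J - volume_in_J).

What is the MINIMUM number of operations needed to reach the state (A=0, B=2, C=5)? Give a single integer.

Answer: 4

Derivation:
BFS from (A=3, B=10, C=4). One shortest path:
  1. fill(A) -> (A=5 B=10 C=4)
  2. pour(B -> C) -> (A=5 B=2 C=12)
  3. empty(C) -> (A=5 B=2 C=0)
  4. pour(A -> C) -> (A=0 B=2 C=5)
Reached target in 4 moves.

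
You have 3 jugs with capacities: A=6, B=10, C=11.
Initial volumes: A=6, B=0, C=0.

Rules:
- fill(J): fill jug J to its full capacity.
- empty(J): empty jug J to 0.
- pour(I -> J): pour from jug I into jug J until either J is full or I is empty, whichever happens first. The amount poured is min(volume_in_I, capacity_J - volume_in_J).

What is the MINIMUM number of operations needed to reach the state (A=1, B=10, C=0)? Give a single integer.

BFS from (A=6, B=0, C=0). One shortest path:
  1. empty(A) -> (A=0 B=0 C=0)
  2. fill(C) -> (A=0 B=0 C=11)
  3. pour(C -> B) -> (A=0 B=10 C=1)
  4. pour(C -> A) -> (A=1 B=10 C=0)
Reached target in 4 moves.

Answer: 4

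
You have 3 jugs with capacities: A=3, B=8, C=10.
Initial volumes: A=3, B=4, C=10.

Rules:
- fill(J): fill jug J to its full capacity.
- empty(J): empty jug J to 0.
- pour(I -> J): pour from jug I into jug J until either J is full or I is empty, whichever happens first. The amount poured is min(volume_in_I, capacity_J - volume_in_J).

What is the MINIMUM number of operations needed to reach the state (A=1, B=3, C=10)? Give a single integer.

BFS from (A=3, B=4, C=10). One shortest path:
  1. fill(B) -> (A=3 B=8 C=10)
  2. empty(C) -> (A=3 B=8 C=0)
  3. pour(B -> C) -> (A=3 B=0 C=8)
  4. pour(A -> B) -> (A=0 B=3 C=8)
  5. fill(A) -> (A=3 B=3 C=8)
  6. pour(A -> C) -> (A=1 B=3 C=10)
Reached target in 6 moves.

Answer: 6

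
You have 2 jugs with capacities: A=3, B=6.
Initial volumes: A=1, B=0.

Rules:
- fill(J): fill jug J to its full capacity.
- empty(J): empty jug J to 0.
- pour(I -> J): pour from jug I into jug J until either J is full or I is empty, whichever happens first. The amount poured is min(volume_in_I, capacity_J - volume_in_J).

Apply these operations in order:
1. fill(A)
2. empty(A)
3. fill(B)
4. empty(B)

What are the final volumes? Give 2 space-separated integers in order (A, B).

Answer: 0 0

Derivation:
Step 1: fill(A) -> (A=3 B=0)
Step 2: empty(A) -> (A=0 B=0)
Step 3: fill(B) -> (A=0 B=6)
Step 4: empty(B) -> (A=0 B=0)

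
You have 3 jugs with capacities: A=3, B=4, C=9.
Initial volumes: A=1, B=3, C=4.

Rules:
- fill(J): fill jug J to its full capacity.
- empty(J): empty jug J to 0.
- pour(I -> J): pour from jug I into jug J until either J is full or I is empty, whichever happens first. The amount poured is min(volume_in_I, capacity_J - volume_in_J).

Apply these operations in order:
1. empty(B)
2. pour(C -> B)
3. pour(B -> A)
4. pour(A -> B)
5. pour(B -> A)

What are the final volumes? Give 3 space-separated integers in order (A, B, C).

Step 1: empty(B) -> (A=1 B=0 C=4)
Step 2: pour(C -> B) -> (A=1 B=4 C=0)
Step 3: pour(B -> A) -> (A=3 B=2 C=0)
Step 4: pour(A -> B) -> (A=1 B=4 C=0)
Step 5: pour(B -> A) -> (A=3 B=2 C=0)

Answer: 3 2 0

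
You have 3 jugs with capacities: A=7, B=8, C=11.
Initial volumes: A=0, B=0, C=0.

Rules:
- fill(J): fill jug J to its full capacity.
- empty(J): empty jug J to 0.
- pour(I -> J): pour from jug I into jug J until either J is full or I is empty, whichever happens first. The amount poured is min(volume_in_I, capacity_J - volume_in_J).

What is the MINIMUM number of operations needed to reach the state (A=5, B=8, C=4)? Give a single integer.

BFS from (A=0, B=0, C=0). One shortest path:
  1. fill(B) -> (A=0 B=8 C=0)
  2. pour(B -> C) -> (A=0 B=0 C=8)
  3. fill(B) -> (A=0 B=8 C=8)
  4. pour(B -> C) -> (A=0 B=5 C=11)
  5. pour(C -> A) -> (A=7 B=5 C=4)
  6. empty(A) -> (A=0 B=5 C=4)
  7. pour(B -> A) -> (A=5 B=0 C=4)
  8. fill(B) -> (A=5 B=8 C=4)
Reached target in 8 moves.

Answer: 8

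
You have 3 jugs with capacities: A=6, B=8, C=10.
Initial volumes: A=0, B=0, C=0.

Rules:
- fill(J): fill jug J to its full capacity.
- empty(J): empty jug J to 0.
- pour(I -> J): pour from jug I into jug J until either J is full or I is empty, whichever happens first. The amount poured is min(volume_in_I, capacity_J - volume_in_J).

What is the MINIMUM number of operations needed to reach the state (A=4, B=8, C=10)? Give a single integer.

Answer: 5

Derivation:
BFS from (A=0, B=0, C=0). One shortest path:
  1. fill(A) -> (A=6 B=0 C=0)
  2. fill(B) -> (A=6 B=8 C=0)
  3. pour(B -> C) -> (A=6 B=0 C=8)
  4. fill(B) -> (A=6 B=8 C=8)
  5. pour(A -> C) -> (A=4 B=8 C=10)
Reached target in 5 moves.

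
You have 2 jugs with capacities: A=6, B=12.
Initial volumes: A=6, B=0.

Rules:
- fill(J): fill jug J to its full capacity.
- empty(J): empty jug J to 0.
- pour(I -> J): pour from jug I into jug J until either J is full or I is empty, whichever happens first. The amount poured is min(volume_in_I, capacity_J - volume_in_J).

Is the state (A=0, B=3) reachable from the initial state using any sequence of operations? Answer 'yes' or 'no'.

BFS explored all 6 reachable states.
Reachable set includes: (0,0), (0,6), (0,12), (6,0), (6,6), (6,12)
Target (A=0, B=3) not in reachable set → no.

Answer: no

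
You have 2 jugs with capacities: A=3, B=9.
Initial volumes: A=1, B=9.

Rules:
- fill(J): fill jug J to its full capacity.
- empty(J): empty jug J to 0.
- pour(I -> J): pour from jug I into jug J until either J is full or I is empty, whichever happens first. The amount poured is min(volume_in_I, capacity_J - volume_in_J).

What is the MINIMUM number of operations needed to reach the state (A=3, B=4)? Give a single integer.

Answer: 3

Derivation:
BFS from (A=1, B=9). One shortest path:
  1. pour(B -> A) -> (A=3 B=7)
  2. empty(A) -> (A=0 B=7)
  3. pour(B -> A) -> (A=3 B=4)
Reached target in 3 moves.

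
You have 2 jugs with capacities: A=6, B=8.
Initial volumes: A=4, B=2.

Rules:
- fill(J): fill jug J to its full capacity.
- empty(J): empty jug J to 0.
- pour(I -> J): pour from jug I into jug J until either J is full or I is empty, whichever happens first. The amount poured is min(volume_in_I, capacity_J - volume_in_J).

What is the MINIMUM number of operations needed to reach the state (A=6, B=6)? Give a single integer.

Answer: 2

Derivation:
BFS from (A=4, B=2). One shortest path:
  1. fill(B) -> (A=4 B=8)
  2. pour(B -> A) -> (A=6 B=6)
Reached target in 2 moves.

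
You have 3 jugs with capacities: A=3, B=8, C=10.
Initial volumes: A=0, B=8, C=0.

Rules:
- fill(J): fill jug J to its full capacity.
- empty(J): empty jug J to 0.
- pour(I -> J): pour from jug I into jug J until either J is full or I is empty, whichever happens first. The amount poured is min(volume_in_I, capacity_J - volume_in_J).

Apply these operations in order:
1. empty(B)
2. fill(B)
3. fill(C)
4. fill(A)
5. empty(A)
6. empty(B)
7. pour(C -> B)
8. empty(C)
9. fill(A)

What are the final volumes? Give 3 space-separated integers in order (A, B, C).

Answer: 3 8 0

Derivation:
Step 1: empty(B) -> (A=0 B=0 C=0)
Step 2: fill(B) -> (A=0 B=8 C=0)
Step 3: fill(C) -> (A=0 B=8 C=10)
Step 4: fill(A) -> (A=3 B=8 C=10)
Step 5: empty(A) -> (A=0 B=8 C=10)
Step 6: empty(B) -> (A=0 B=0 C=10)
Step 7: pour(C -> B) -> (A=0 B=8 C=2)
Step 8: empty(C) -> (A=0 B=8 C=0)
Step 9: fill(A) -> (A=3 B=8 C=0)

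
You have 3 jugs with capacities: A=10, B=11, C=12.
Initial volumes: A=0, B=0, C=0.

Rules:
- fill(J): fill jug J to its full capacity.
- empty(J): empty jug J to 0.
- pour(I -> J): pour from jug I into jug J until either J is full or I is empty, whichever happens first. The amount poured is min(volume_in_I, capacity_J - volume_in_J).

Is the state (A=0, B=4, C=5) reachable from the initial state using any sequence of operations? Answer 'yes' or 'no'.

BFS from (A=0, B=0, C=0):
  1. fill(A) -> (A=10 B=0 C=0)
  2. pour(A -> B) -> (A=0 B=10 C=0)
  3. fill(A) -> (A=10 B=10 C=0)
  4. pour(A -> C) -> (A=0 B=10 C=10)
  5. fill(A) -> (A=10 B=10 C=10)
  6. pour(A -> C) -> (A=8 B=10 C=12)
  7. empty(C) -> (A=8 B=10 C=0)
  8. pour(A -> C) -> (A=0 B=10 C=8)
  9. pour(B -> C) -> (A=0 B=6 C=12)
  10. pour(C -> A) -> (A=10 B=6 C=2)
  11. empty(A) -> (A=0 B=6 C=2)
  12. pour(C -> A) -> (A=2 B=6 C=0)
  13. fill(C) -> (A=2 B=6 C=12)
  14. pour(C -> A) -> (A=10 B=6 C=4)
  15. pour(A -> B) -> (A=5 B=11 C=4)
  16. empty(B) -> (A=5 B=0 C=4)
  17. pour(C -> B) -> (A=5 B=4 C=0)
  18. pour(A -> C) -> (A=0 B=4 C=5)
Target reached → yes.

Answer: yes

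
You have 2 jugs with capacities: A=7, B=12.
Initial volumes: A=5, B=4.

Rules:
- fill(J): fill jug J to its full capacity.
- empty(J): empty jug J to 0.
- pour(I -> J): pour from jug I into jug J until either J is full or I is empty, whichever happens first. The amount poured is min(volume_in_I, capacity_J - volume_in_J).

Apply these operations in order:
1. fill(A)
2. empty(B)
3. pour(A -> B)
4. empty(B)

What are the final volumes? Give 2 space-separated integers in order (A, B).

Step 1: fill(A) -> (A=7 B=4)
Step 2: empty(B) -> (A=7 B=0)
Step 3: pour(A -> B) -> (A=0 B=7)
Step 4: empty(B) -> (A=0 B=0)

Answer: 0 0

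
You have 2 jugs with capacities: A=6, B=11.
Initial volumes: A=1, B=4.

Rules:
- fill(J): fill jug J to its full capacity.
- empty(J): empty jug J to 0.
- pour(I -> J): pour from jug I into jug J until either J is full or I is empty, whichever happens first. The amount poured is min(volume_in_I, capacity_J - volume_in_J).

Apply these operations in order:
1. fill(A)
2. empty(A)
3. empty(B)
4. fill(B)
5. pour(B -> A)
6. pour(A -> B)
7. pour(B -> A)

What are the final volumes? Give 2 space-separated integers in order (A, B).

Answer: 6 5

Derivation:
Step 1: fill(A) -> (A=6 B=4)
Step 2: empty(A) -> (A=0 B=4)
Step 3: empty(B) -> (A=0 B=0)
Step 4: fill(B) -> (A=0 B=11)
Step 5: pour(B -> A) -> (A=6 B=5)
Step 6: pour(A -> B) -> (A=0 B=11)
Step 7: pour(B -> A) -> (A=6 B=5)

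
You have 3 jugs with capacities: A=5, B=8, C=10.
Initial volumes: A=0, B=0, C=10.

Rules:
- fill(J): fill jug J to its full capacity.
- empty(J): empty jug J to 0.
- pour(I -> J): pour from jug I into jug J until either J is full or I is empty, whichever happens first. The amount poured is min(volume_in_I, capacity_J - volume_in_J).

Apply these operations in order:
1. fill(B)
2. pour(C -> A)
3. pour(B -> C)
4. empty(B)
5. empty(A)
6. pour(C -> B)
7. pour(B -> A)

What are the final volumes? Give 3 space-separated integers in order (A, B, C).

Answer: 5 3 2

Derivation:
Step 1: fill(B) -> (A=0 B=8 C=10)
Step 2: pour(C -> A) -> (A=5 B=8 C=5)
Step 3: pour(B -> C) -> (A=5 B=3 C=10)
Step 4: empty(B) -> (A=5 B=0 C=10)
Step 5: empty(A) -> (A=0 B=0 C=10)
Step 6: pour(C -> B) -> (A=0 B=8 C=2)
Step 7: pour(B -> A) -> (A=5 B=3 C=2)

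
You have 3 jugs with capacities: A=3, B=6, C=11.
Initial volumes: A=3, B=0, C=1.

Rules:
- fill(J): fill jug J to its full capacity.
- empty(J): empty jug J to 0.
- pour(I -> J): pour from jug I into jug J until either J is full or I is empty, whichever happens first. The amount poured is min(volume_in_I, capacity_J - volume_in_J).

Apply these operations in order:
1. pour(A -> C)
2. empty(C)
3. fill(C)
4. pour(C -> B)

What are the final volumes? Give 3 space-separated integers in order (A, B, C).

Step 1: pour(A -> C) -> (A=0 B=0 C=4)
Step 2: empty(C) -> (A=0 B=0 C=0)
Step 3: fill(C) -> (A=0 B=0 C=11)
Step 4: pour(C -> B) -> (A=0 B=6 C=5)

Answer: 0 6 5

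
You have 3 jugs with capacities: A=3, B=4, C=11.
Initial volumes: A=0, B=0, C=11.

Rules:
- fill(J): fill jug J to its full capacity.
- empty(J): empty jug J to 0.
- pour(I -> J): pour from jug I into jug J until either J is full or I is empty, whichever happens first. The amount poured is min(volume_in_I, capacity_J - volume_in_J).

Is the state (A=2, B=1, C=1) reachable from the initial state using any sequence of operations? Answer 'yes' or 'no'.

BFS explored all 180 reachable states.
Reachable set includes: (0,0,0), (0,0,1), (0,0,2), (0,0,3), (0,0,4), (0,0,5), (0,0,6), (0,0,7), (0,0,8), (0,0,9), (0,0,10), (0,0,11) ...
Target (A=2, B=1, C=1) not in reachable set → no.

Answer: no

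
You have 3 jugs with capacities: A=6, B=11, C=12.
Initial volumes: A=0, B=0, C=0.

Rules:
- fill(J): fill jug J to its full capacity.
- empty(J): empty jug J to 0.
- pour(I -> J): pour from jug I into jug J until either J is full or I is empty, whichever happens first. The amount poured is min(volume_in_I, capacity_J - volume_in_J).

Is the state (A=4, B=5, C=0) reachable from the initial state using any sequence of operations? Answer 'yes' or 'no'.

BFS from (A=0, B=0, C=0):
  1. fill(B) -> (A=0 B=11 C=0)
  2. pour(B -> C) -> (A=0 B=0 C=11)
  3. fill(B) -> (A=0 B=11 C=11)
  4. pour(B -> C) -> (A=0 B=10 C=12)
  5. empty(C) -> (A=0 B=10 C=0)
  6. pour(B -> C) -> (A=0 B=0 C=10)
  7. fill(B) -> (A=0 B=11 C=10)
  8. pour(B -> A) -> (A=6 B=5 C=10)
  9. pour(A -> C) -> (A=4 B=5 C=12)
  10. empty(C) -> (A=4 B=5 C=0)
Target reached → yes.

Answer: yes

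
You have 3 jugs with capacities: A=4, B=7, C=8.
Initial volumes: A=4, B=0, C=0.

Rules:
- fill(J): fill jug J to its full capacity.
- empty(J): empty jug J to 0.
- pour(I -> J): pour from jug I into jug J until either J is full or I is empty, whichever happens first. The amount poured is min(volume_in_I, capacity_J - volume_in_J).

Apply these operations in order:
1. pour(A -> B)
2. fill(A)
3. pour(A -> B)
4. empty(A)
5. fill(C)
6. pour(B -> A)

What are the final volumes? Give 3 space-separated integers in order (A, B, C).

Step 1: pour(A -> B) -> (A=0 B=4 C=0)
Step 2: fill(A) -> (A=4 B=4 C=0)
Step 3: pour(A -> B) -> (A=1 B=7 C=0)
Step 4: empty(A) -> (A=0 B=7 C=0)
Step 5: fill(C) -> (A=0 B=7 C=8)
Step 6: pour(B -> A) -> (A=4 B=3 C=8)

Answer: 4 3 8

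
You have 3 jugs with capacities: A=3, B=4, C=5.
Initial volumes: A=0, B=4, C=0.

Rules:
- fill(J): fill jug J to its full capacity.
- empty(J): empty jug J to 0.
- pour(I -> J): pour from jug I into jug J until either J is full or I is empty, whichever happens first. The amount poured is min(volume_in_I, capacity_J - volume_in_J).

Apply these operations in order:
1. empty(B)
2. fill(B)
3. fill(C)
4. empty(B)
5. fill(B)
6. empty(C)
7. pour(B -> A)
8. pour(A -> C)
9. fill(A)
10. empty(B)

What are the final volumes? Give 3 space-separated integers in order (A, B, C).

Step 1: empty(B) -> (A=0 B=0 C=0)
Step 2: fill(B) -> (A=0 B=4 C=0)
Step 3: fill(C) -> (A=0 B=4 C=5)
Step 4: empty(B) -> (A=0 B=0 C=5)
Step 5: fill(B) -> (A=0 B=4 C=5)
Step 6: empty(C) -> (A=0 B=4 C=0)
Step 7: pour(B -> A) -> (A=3 B=1 C=0)
Step 8: pour(A -> C) -> (A=0 B=1 C=3)
Step 9: fill(A) -> (A=3 B=1 C=3)
Step 10: empty(B) -> (A=3 B=0 C=3)

Answer: 3 0 3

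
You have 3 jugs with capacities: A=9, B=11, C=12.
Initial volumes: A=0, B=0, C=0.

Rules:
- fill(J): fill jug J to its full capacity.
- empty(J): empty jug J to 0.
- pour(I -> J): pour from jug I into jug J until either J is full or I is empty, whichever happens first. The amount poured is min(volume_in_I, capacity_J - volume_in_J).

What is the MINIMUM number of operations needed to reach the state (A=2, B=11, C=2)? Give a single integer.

BFS from (A=0, B=0, C=0). One shortest path:
  1. fill(C) -> (A=0 B=0 C=12)
  2. pour(C -> B) -> (A=0 B=11 C=1)
  3. pour(B -> A) -> (A=9 B=2 C=1)
  4. empty(A) -> (A=0 B=2 C=1)
  5. pour(B -> A) -> (A=2 B=0 C=1)
  6. pour(C -> B) -> (A=2 B=1 C=0)
  7. fill(C) -> (A=2 B=1 C=12)
  8. pour(C -> B) -> (A=2 B=11 C=2)
Reached target in 8 moves.

Answer: 8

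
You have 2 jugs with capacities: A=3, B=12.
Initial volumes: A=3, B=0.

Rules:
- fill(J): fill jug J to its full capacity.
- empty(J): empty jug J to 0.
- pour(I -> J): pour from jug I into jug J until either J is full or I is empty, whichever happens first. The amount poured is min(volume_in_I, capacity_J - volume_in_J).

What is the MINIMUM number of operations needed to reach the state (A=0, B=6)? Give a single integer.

BFS from (A=3, B=0). One shortest path:
  1. pour(A -> B) -> (A=0 B=3)
  2. fill(A) -> (A=3 B=3)
  3. pour(A -> B) -> (A=0 B=6)
Reached target in 3 moves.

Answer: 3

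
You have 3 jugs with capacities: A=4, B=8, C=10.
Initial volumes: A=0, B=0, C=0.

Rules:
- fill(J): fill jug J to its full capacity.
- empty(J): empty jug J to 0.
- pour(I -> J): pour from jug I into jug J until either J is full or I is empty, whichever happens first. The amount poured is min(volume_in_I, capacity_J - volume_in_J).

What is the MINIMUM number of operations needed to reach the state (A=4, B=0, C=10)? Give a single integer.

Answer: 2

Derivation:
BFS from (A=0, B=0, C=0). One shortest path:
  1. fill(A) -> (A=4 B=0 C=0)
  2. fill(C) -> (A=4 B=0 C=10)
Reached target in 2 moves.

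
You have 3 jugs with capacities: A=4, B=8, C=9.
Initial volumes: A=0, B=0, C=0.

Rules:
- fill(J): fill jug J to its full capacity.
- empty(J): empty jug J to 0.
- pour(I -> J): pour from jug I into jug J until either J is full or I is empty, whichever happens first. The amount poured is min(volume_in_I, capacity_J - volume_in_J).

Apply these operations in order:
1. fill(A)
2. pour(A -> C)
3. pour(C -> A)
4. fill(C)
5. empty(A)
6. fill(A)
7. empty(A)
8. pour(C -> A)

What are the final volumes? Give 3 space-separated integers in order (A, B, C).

Answer: 4 0 5

Derivation:
Step 1: fill(A) -> (A=4 B=0 C=0)
Step 2: pour(A -> C) -> (A=0 B=0 C=4)
Step 3: pour(C -> A) -> (A=4 B=0 C=0)
Step 4: fill(C) -> (A=4 B=0 C=9)
Step 5: empty(A) -> (A=0 B=0 C=9)
Step 6: fill(A) -> (A=4 B=0 C=9)
Step 7: empty(A) -> (A=0 B=0 C=9)
Step 8: pour(C -> A) -> (A=4 B=0 C=5)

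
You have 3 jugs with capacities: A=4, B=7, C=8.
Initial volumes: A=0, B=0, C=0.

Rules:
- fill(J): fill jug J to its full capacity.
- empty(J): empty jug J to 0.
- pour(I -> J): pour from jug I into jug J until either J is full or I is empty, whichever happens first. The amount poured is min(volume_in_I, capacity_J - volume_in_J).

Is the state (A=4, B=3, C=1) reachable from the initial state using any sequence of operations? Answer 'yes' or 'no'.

BFS from (A=0, B=0, C=0):
  1. fill(C) -> (A=0 B=0 C=8)
  2. pour(C -> B) -> (A=0 B=7 C=1)
  3. pour(B -> A) -> (A=4 B=3 C=1)
Target reached → yes.

Answer: yes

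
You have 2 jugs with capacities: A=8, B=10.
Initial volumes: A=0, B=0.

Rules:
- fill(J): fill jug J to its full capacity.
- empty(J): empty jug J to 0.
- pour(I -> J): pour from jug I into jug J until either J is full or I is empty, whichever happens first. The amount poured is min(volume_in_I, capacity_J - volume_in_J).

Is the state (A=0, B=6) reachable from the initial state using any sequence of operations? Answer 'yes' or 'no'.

Answer: yes

Derivation:
BFS from (A=0, B=0):
  1. fill(A) -> (A=8 B=0)
  2. pour(A -> B) -> (A=0 B=8)
  3. fill(A) -> (A=8 B=8)
  4. pour(A -> B) -> (A=6 B=10)
  5. empty(B) -> (A=6 B=0)
  6. pour(A -> B) -> (A=0 B=6)
Target reached → yes.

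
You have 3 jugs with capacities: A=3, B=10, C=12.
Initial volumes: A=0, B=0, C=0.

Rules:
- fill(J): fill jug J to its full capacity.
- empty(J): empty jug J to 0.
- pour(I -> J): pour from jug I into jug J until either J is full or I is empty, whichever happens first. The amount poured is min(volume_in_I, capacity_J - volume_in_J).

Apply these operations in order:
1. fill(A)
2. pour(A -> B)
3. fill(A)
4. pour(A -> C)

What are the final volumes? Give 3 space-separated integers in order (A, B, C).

Answer: 0 3 3

Derivation:
Step 1: fill(A) -> (A=3 B=0 C=0)
Step 2: pour(A -> B) -> (A=0 B=3 C=0)
Step 3: fill(A) -> (A=3 B=3 C=0)
Step 4: pour(A -> C) -> (A=0 B=3 C=3)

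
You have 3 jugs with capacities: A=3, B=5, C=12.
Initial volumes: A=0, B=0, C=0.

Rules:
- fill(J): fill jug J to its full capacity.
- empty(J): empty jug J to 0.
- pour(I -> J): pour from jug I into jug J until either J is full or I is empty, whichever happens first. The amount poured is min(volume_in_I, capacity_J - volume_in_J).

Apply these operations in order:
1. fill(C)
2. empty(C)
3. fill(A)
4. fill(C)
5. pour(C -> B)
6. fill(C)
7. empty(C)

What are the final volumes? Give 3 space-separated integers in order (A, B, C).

Step 1: fill(C) -> (A=0 B=0 C=12)
Step 2: empty(C) -> (A=0 B=0 C=0)
Step 3: fill(A) -> (A=3 B=0 C=0)
Step 4: fill(C) -> (A=3 B=0 C=12)
Step 5: pour(C -> B) -> (A=3 B=5 C=7)
Step 6: fill(C) -> (A=3 B=5 C=12)
Step 7: empty(C) -> (A=3 B=5 C=0)

Answer: 3 5 0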